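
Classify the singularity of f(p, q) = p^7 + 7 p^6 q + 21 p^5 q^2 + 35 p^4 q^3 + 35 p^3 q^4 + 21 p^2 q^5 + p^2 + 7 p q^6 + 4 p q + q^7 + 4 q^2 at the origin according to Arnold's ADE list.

A_6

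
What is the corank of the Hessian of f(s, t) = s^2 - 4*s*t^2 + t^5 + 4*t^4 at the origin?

Hessian at 0 has rank 1.

1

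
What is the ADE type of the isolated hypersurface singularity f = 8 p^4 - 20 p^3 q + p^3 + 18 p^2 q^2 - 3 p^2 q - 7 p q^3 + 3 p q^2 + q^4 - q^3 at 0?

E_7

The Hessian of f at 0 has rank 0. Corank 2; j^3 = (p - q)^3 is a perfect cube, so E-series; the 4-jet and mu = 7 give E_7.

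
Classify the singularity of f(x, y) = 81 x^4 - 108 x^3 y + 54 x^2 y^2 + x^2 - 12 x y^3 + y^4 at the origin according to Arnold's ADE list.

A3

The Hessian of f at 0 is [[2, 0], [0, 0]] with rank 1, so corank 1. A Groebner basis of the Jacobian ideal J(f) in C{x,y} is {y^3, x}; counting standard monomials gives mu = 3. Corank 1: A-series; mu = 3 gives A_3.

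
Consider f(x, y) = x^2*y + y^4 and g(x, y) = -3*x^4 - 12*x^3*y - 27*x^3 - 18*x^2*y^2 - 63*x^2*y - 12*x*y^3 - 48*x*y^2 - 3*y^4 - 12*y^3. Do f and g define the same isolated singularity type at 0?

Yes.

The Hessian of f at 0 is [[0, 0], [0, 0]] with rank 0, so corank 2. A Groebner basis of the Jacobian ideal J(f) in C{x,y} is {x^3, x^2/4 + y^3, x*y}; counting standard monomials gives mu = 5. Corank 2; j^3 = x^2*y has shape L^2 M (L != M), so D-series; mu = 5 gives D_5. The Hessian of g at 0 is [[0, 0], [0, 0]] with rank 0, so corank 2. A Groebner basis of the Jacobian ideal J(g) in C{x,y} is {x*y^2 + 27*x*y/2 + 9*y^2, -81*x*y/4 + y^3 - 27*y^2/2, x^2 + 5*x*y/3 + 2*y^2/3}; counting standard monomials gives mu = 5. Corank 2; j^3 = -3*(x + y)*(3*x + 2*y)^2 has shape L^2 M (L != M), so D-series; mu = 5 gives D_5. Both have type D_5, hence right-equivalent.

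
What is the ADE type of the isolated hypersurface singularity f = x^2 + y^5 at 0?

The Hessian of f at 0 has rank 1. Corank 1: A-series; mu = 4 gives A_4.

A_{4}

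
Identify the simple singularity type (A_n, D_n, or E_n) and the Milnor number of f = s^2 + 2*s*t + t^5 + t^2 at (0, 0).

Type A4, Milnor number mu = 4.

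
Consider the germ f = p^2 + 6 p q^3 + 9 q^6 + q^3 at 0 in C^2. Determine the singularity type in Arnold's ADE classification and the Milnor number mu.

Type A_{2}, Milnor number mu = 2.

The Hessian of f at 0 has rank 1. Corank 1: A-series; mu = 2 gives A_2.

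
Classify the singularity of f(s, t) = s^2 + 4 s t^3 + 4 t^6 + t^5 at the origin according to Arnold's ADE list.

A_{4}

The Hessian of f at 0 has rank 1. Corank 1: A-series; mu = 4 gives A_4.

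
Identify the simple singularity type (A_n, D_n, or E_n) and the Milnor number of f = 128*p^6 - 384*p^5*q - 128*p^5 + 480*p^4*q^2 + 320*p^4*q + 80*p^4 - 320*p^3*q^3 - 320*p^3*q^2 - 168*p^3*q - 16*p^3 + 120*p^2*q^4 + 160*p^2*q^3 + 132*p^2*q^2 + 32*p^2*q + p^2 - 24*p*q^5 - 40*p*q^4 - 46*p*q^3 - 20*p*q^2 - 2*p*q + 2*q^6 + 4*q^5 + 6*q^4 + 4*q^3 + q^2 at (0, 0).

Type A_5, Milnor number mu = 5.

The Hessian of f at 0 is [[2, -2], [-2, 2]] with rank 1, so corank 1. A Groebner basis of the Jacobian ideal J(f) in C{p,q} is {p*q^2 - 2*p*q + p/5 + 8*q^2/5 - q/5, -28*p*q/11 + 3*p/11 + q^3 + 2*q^2 - 3*q/11, p^2 - 10*p*q/11 - 8*p/55 + q^2/5 + 8*q/55}; counting standard monomials gives mu = 5. Corank 1: A-series; mu = 5 gives A_5.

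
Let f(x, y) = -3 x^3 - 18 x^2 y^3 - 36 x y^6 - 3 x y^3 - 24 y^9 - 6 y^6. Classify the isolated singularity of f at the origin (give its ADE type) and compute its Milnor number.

Type E_7, Milnor number mu = 7.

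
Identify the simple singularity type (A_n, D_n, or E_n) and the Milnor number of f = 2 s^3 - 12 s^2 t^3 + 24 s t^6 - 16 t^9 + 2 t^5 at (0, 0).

The Hessian of f at 0 is [[0, 0], [0, 0]] with rank 0, so corank 2. A Groebner basis of the Jacobian ideal J(f) in C{s,t} is {-s^2/4 + s*t^3, t^4, s^3, s^2*t}; counting standard monomials gives mu = 8. Corank 2; j^3 = 2*s^3 is a perfect cube, so E-series; the 5-jet and mu = 8 give E_8.

Type E_{8}, Milnor number mu = 8.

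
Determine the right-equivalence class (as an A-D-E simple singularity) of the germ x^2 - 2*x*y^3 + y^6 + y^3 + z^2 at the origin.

The Hessian of f at 0 has rank 2. Corank 1: A-series; mu = 2 gives A_2.

A_{2}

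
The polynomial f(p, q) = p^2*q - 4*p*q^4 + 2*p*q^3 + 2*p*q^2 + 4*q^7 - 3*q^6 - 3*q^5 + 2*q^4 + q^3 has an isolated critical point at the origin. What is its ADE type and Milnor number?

Type D7, Milnor number mu = 7.

The Hessian of f at 0 is [[0, 0], [0, 0]] with rank 0, so corank 2. A Groebner basis of the Jacobian ideal J(f) in C{p,q} is {-p*q/2 + q^4 - q^3/2 - q^2/2, p^3 + 3*p^2/10 + 39*p*q/20 + 47*q^3/20 + 33*q^2/20, p^2*q - 3*p^2/10 - 29*p*q/20 - 37*q^3/20 - 23*q^2/20, p^2/5 + p*q^2 + 4*p*q/5 + 7*q^3/5 + 3*q^2/5}; counting standard monomials gives mu = 7. Corank 2; j^3 = q*(p + q)^2 has shape L^2 M (L != M), so D-series; mu = 7 gives D_7.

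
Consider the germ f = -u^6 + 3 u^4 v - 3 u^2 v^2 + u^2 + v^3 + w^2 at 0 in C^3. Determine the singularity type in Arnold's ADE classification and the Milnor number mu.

Type A2, Milnor number mu = 2.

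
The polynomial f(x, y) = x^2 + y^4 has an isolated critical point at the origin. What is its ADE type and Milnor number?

Type A_{3}, Milnor number mu = 3.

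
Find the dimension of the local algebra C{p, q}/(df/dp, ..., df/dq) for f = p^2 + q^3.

The Hessian of f at 0 is [[2, 0], [0, 0]] with rank 1, so corank 1. A Groebner basis of the Jacobian ideal J(f) in C{p,q} is {q^2, p}; counting standard monomials gives mu = 2. Corank 1: A-series; mu = 2 gives A_2.

2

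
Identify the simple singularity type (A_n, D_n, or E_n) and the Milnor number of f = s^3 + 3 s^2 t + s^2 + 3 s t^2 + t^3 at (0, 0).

The Hessian of f at 0 is [[2, 0], [0, 0]] with rank 1, so corank 1. A Groebner basis of the Jacobian ideal J(f) in C{s,t} is {t^2, s}; counting standard monomials gives mu = 2. Corank 1: A-series; mu = 2 gives A_2.

Type A_{2}, Milnor number mu = 2.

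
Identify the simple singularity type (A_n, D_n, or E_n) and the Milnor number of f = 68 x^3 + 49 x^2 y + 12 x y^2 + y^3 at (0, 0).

The Hessian of f at 0 has rank 0. Corank 2; j^3 = (4*x + y)*(17*x^2 + 8*x*y + y^2) splits into three distinct lines over C (the quadratic factor has nonzero discriminant), so D_4.

Type D4, Milnor number mu = 4.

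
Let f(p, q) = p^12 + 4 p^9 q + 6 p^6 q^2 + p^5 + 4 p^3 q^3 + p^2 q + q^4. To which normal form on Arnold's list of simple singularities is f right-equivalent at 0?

D5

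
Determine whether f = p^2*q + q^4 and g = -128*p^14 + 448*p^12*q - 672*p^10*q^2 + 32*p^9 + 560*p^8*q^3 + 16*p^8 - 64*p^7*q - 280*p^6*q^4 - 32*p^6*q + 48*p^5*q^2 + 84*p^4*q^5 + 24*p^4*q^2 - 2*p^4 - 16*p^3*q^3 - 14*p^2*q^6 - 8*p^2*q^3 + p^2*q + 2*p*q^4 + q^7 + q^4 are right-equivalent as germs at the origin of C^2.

Yes.

The Hessian of f at 0 has rank 0. Corank 2; j^3 = p^2*q has shape L^2 M (L != M), so D-series; mu = 5 gives D_5. The Hessian of g at 0 has rank 0. Corank 2; j^3 = p^2*q has shape L^2 M (L != M), so D-series; mu = 5 gives D_5. Both have type D_5, hence right-equivalent.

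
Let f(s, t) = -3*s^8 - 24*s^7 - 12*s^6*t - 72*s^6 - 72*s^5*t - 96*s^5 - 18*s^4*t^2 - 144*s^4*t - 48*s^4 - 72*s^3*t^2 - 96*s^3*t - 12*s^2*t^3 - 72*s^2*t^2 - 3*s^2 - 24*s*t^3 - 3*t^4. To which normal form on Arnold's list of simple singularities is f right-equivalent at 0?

A3

The Hessian of f at 0 is [[-6, 0], [0, 0]] with rank 1, so corank 1. A Groebner basis of the Jacobian ideal J(f) in C{s,t} is {t^3, s}; counting standard monomials gives mu = 3. Corank 1: A-series; mu = 3 gives A_3.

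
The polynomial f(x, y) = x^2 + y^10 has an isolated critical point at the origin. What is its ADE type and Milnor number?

Type A9, Milnor number mu = 9.

The Hessian of f at 0 has rank 1. Corank 1: A-series; mu = 9 gives A_9.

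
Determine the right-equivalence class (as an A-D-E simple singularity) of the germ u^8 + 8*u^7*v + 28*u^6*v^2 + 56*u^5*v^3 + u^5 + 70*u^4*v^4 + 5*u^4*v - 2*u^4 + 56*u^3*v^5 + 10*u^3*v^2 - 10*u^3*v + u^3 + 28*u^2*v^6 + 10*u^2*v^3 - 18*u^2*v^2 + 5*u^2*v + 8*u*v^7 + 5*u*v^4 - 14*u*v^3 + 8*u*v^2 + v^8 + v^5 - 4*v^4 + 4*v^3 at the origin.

D_{9}

The Hessian of f at 0 is [[0, 0], [0, 0]] with rank 0, so corank 2. A Groebner basis of the Jacobian ideal J(f) in C{u,v} is {u^2*v^2 - 73*u^2*v/4 - 5*u^2 - 127*u*v^2/2 - 63*u*v/4 - 233*v^3/4 - 23*v^2/2, 115*u^2*v/8 + 4*u^2 + u*v^3 + 195*u*v^2/4 + 101*u*v/8 + 347*v^3/8 + 37*v^2/4, -21*u^2*v/2 - 3*u^2 - 35*u*v^2 - 19*u*v/2 + v^4 - 61*v^3/2 - 7*v^2, u^3 + 3*u^2*v - u^2 + 3*u*v^2 - 3*u*v + v^3 - 2*v^2}; counting standard monomials gives mu = 9. Corank 2; j^3 = (u + v)*(u + 2*v)^2 has shape L^2 M (L != M), so D-series; mu = 9 gives D_9.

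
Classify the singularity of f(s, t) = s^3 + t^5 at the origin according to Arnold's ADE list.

The Hessian of f at 0 has rank 0. Corank 2; j^3 = s^3 is a perfect cube, so E-series; the 5-jet and mu = 8 give E_8.

E_8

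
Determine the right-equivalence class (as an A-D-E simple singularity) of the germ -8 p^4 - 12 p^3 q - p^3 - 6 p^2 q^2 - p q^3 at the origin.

The Hessian of f at 0 has rank 0. Corank 2; j^3 = -p^3 is a perfect cube, so E-series; the 4-jet and mu = 7 give E_7.

E_7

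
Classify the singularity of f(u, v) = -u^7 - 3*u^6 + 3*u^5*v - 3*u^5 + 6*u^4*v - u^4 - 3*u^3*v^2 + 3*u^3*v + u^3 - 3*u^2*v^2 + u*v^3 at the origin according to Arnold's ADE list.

E_{7}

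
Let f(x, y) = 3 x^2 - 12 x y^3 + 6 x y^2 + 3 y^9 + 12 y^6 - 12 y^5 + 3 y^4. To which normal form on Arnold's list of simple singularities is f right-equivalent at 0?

A_8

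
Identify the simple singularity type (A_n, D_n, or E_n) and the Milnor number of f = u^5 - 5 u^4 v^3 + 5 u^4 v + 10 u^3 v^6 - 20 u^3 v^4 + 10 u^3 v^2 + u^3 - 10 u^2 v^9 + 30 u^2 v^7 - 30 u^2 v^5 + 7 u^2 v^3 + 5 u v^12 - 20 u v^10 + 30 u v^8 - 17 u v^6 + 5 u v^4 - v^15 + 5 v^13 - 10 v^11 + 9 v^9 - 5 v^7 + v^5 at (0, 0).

Type E_{8}, Milnor number mu = 8.

The Hessian of f at 0 is [[0, 0], [0, 0]] with rank 0, so corank 2. A Groebner basis of the Jacobian ideal J(f) in C{u,v} is {-u^2/2 + u*v^3, 2*u^2 + v^4, u^3, u^2*v}; counting standard monomials gives mu = 8. Corank 2; j^3 = u^3 is a perfect cube, so E-series; the 5-jet and mu = 8 give E_8.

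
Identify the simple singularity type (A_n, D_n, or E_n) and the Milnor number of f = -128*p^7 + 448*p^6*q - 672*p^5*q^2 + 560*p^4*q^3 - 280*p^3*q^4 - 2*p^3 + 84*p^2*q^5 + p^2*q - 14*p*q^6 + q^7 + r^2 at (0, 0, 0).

The Hessian of f at 0 has rank 1. Corank 2; j^3 = -p^2*(2*p - q) has shape L^2 M (L != M), so D-series; mu = 8 gives D_8.

Type D_8, Milnor number mu = 8.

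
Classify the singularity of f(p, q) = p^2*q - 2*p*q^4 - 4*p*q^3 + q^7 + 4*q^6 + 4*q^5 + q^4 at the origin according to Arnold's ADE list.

The Hessian of f at 0 is [[0, 0], [0, 0]] with rank 0, so corank 2. A Groebner basis of the Jacobian ideal J(f) in C{p,q} is {p*q^2, -p*q/2 + q^3, p^2 + 2*p*q}; counting standard monomials gives mu = 5. Corank 2; j^3 = p^2*q has shape L^2 M (L != M), so D-series; mu = 5 gives D_5.

D5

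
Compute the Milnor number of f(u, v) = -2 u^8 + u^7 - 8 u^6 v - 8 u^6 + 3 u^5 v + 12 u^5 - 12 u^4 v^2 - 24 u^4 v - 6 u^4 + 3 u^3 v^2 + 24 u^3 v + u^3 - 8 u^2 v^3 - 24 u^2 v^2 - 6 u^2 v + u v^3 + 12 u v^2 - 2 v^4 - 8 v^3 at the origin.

The Hessian of f at 0 is [[0, 0], [0, 0]] with rank 0, so corank 2. A Groebner basis of the Jacobian ideal J(f) in C{u,v} is {-3*u^2/164 + 3*u*v/41 + v^4 - v^3/164 - 3*v^2/41, u^3 - 141*u^2/82 + 282*u*v/41 - 703*v^3/82 - 282*v^2/41, u^2*v - 95*u^2/164 + 95*u*v/41 - 2063*v^3/492 - 95*v^2/41, -6*u^2/41 + u*v^2 + 24*u*v/41 - 84*v^3/41 - 24*v^2/41}; counting standard monomials gives mu = 7. Corank 2; j^3 = (u - 2*v)^3 is a perfect cube, so E-series; the 4-jet and mu = 7 give E_7.

7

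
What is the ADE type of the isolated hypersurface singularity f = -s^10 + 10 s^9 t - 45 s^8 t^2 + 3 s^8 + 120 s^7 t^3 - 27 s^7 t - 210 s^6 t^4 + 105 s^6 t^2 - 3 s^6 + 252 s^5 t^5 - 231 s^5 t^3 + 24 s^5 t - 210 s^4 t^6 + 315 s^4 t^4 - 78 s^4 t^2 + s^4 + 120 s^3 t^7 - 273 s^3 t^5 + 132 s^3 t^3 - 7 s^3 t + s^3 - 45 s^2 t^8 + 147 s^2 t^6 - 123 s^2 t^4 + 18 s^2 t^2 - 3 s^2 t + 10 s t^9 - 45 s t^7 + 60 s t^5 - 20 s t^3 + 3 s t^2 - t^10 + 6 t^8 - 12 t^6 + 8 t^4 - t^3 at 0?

The Hessian of f at 0 is [[0, 0], [0, 0]] with rank 0, so corank 2. A Groebner basis of the Jacobian ideal J(f) in C{s,t} is {3*s^2 - 6*s*t + t^4 - t^3 + 3*t^2, s^3 + 9*s^2 - 18*s*t - 4*t^3 + 9*t^2, s^2*t + 5*s^2 - 10*s*t - 8*t^3/3 + 5*t^2, 2*s^2 + s*t^2 - 4*s*t - 5*t^3/3 + 2*t^2}; counting standard monomials gives mu = 7. Corank 2; j^3 = (s - t)^3 is a perfect cube, so E-series; the 4-jet and mu = 7 give E_7.

E_7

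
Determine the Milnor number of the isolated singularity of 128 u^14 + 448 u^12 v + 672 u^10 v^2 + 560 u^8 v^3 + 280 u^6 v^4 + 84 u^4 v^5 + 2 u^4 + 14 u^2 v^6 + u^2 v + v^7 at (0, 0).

8

The Hessian of f at 0 has rank 0. Corank 2; j^3 = u^2*v has shape L^2 M (L != M), so D-series; mu = 8 gives D_8.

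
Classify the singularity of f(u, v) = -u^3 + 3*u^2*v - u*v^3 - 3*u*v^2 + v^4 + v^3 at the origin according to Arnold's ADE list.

E_{7}

The Hessian of f at 0 is [[0, 0], [0, 0]] with rank 0, so corank 2. A Groebner basis of the Jacobian ideal J(f) in C{u,v} is {u^3 - 3*u^2*v - 6*u^2 + 12*u*v - 6*v^2, 3*u^2 + u*v^2 - 6*u*v + 3*v^2, 3*u^2 - 6*u*v + v^3 + 3*v^2}; counting standard monomials gives mu = 7. Corank 2; j^3 = -(u - v)^3 is a perfect cube, so E-series; the 4-jet and mu = 7 give E_7.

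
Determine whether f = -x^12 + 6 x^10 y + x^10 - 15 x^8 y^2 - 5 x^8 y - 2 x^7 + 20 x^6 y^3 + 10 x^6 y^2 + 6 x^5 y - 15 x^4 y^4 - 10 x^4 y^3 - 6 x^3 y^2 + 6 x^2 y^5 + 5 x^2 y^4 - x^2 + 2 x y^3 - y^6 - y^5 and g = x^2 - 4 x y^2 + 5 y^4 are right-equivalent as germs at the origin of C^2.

No.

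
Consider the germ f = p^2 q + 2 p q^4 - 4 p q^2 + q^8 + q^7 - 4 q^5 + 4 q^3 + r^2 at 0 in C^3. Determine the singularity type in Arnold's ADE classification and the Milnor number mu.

Type D9, Milnor number mu = 9.

The Hessian of f at 0 is [[0, 0, 0], [0, 0, 0], [0, 0, 2]] with rank 1, so corank 2. A Groebner basis of the Jacobian ideal J(f) in C{p,q,r} is {p^2*q^2 + 32*p^2*q + 4*p^2 - 128*p*q^2 - 12*p*q + 128*q^3 + 8*q^2, 8*p^2*q + p^2 + p*q^3 - 32*p*q^2 - 2*p*q + 32*q^3, p*q + q^4 - 2*q^2, p^3 - 6*p^2*q + 12*p*q^2 - 8*q^3, r}; counting standard monomials gives mu = 9. Corank 2; j^3 = q*(p - 2*q)^2 has shape L^2 M (L != M), so D-series; mu = 9 gives D_9.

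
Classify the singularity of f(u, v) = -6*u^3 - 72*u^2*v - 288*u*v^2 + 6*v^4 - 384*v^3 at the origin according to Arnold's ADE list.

E6

The Hessian of f at 0 has rank 0. Corank 2; j^3 = -6*(u + 4*v)^3 is a perfect cube, so E-series; the 4-jet and mu = 6 give E_6.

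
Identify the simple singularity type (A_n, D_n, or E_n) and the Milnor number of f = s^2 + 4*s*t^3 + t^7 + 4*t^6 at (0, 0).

Type A_{6}, Milnor number mu = 6.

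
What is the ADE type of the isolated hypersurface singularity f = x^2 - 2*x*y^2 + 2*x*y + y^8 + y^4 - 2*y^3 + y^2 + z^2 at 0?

The Hessian of f at 0 has rank 2. Corank 1: A-series; mu = 7 gives A_7.

A_7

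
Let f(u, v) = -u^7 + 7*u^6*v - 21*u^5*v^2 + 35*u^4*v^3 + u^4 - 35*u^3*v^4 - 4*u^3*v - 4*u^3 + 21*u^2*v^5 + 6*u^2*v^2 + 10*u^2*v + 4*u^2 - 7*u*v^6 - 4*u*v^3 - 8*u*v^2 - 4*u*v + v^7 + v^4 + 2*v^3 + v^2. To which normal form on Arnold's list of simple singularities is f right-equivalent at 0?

A_{6}

The Hessian of f at 0 has rank 1. Corank 1: A-series; mu = 6 gives A_6.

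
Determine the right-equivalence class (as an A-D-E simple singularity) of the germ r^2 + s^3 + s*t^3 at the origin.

The Hessian of f at 0 has rank 1. Corank 2; j^3 = s^3 is a perfect cube, so E-series; the 4-jet and mu = 7 give E_7.

E_7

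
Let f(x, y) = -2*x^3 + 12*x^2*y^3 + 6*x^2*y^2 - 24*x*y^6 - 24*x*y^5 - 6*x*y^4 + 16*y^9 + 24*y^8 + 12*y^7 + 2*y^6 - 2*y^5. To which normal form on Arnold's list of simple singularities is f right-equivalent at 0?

E_8

The Hessian of f at 0 is [[0, 0], [0, 0]] with rank 0, so corank 2. A Groebner basis of the Jacobian ideal J(f) in C{x,y} is {-x^2/4 + x*y^3 + x*y^2/2, y^4, x^3, x^2*y - x^2/2 + x*y^2}; counting standard monomials gives mu = 8. Corank 2; j^3 = -2*x^3 is a perfect cube, so E-series; the 5-jet and mu = 8 give E_8.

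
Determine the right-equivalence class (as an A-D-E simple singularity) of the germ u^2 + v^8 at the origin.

The Hessian of f at 0 is [[2, 0], [0, 0]] with rank 1, so corank 1. A Groebner basis of the Jacobian ideal J(f) in C{u,v} is {v^7, u}; counting standard monomials gives mu = 7. Corank 1: A-series; mu = 7 gives A_7.

A_{7}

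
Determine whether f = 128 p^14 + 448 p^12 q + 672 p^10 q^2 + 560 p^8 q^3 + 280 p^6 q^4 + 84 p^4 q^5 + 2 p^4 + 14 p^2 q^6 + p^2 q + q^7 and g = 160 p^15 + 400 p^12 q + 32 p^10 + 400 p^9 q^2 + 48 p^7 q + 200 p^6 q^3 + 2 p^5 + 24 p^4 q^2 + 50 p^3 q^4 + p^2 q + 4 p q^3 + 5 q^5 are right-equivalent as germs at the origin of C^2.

No.

The Hessian of f at 0 has rank 0. Corank 2; j^3 = p^2*q has shape L^2 M (L != M), so D-series; mu = 8 gives D_8. The Hessian of g at 0 has rank 0. Corank 2; j^3 = p^2*q has shape L^2 M (L != M), so D-series; mu = 6 gives D_6. f is D_8 but g is D_6, hence not right-equivalent.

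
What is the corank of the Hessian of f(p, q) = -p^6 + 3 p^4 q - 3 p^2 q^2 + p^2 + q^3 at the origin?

Hessian at 0 has rank 1.

1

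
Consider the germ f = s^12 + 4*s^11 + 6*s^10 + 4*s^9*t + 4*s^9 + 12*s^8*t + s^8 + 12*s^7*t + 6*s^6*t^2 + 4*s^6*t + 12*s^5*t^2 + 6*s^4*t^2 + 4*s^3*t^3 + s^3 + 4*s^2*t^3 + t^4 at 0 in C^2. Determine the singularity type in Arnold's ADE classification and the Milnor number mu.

Type E_6, Milnor number mu = 6.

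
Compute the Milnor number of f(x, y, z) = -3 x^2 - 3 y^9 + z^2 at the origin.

8

The Hessian of f at 0 has rank 2. Corank 1: A-series; mu = 8 gives A_8.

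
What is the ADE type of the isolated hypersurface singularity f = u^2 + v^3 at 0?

A_2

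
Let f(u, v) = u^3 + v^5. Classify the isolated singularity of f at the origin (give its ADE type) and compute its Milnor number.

Type E8, Milnor number mu = 8.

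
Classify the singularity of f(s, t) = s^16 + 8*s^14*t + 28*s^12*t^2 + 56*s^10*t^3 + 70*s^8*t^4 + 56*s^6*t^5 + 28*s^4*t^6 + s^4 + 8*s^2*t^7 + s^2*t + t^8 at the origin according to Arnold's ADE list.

D_9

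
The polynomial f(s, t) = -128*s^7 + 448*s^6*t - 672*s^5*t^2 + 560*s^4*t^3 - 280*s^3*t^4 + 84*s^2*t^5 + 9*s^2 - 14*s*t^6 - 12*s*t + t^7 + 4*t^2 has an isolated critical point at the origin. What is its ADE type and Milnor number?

Type A_{6}, Milnor number mu = 6.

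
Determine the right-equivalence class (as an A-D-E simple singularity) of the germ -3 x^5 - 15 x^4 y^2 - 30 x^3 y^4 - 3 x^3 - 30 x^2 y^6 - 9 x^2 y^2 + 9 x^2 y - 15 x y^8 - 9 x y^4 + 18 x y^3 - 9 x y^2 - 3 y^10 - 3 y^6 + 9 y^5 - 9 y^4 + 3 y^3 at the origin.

E_{8}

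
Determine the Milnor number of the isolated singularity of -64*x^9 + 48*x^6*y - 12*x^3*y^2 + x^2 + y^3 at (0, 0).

2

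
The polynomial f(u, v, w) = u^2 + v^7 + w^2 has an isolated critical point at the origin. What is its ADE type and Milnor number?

Type A_6, Milnor number mu = 6.

The Hessian of f at 0 has rank 2. Corank 1: A-series; mu = 6 gives A_6.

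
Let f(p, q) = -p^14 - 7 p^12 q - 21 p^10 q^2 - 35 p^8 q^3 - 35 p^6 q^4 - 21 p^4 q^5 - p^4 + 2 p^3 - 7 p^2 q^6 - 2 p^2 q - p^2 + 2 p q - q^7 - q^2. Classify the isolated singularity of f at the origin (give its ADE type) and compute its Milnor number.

Type A_{6}, Milnor number mu = 6.

The Hessian of f at 0 is [[-2, 2], [2, -2]] with rank 1, so corank 1. A Groebner basis of the Jacobian ideal J(f) in C{p,q} is {-14*p*q/3 + 5*p/3 + q^4 + 4*q^3/3 + 3*q^2 - 5*q/3, p*q^2 - 4*p*q/3 + p/3 - q^3/3 + q^2 - q/3, p^2 - p + q}; counting standard monomials gives mu = 6. Corank 1: A-series; mu = 6 gives A_6.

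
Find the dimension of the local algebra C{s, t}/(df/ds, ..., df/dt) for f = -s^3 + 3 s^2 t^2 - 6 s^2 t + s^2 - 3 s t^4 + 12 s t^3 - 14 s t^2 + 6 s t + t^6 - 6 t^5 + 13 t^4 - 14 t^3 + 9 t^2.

The Hessian of f at 0 has rank 1. Corank 1: A-series; mu = 2 gives A_2.

2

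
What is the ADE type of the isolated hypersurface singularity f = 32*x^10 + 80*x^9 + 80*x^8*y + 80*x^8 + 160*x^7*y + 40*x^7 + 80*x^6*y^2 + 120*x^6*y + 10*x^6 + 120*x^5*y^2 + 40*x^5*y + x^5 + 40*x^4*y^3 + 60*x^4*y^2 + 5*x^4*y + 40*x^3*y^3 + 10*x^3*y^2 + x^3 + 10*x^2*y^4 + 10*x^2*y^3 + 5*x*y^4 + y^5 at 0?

E_8

The Hessian of f at 0 has rank 0. Corank 2; j^3 = x^3 is a perfect cube, so E-series; the 5-jet and mu = 8 give E_8.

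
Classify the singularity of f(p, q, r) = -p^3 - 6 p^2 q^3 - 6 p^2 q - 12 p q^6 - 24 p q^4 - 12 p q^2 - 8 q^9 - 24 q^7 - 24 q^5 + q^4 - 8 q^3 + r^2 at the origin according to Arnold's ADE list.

E_{6}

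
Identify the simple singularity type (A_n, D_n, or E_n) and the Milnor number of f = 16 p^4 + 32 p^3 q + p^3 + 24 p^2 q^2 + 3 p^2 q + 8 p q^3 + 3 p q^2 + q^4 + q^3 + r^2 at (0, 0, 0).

Type E_{6}, Milnor number mu = 6.

The Hessian of f at 0 has rank 1. Corank 2; j^3 = (p + q)^3 is a perfect cube, so E-series; the 4-jet and mu = 6 give E_6.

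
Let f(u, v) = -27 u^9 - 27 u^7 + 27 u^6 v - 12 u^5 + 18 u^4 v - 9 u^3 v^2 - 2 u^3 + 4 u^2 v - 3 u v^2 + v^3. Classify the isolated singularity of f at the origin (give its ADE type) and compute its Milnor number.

Type D_{4}, Milnor number mu = 4.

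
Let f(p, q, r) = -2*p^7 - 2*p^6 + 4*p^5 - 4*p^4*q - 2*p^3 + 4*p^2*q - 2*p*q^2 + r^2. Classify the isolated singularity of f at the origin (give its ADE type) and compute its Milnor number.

Type D_7, Milnor number mu = 7.

The Hessian of f at 0 has rank 1. Corank 2; j^3 = -2*p*(p - q)^2 has shape L^2 M (L != M), so D-series; mu = 7 gives D_7.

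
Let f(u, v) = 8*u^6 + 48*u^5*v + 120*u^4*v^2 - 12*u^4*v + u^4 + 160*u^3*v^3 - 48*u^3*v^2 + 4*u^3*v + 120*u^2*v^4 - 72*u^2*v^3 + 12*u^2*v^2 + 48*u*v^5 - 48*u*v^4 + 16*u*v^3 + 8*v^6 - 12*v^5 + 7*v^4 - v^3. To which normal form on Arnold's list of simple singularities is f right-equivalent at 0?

E6

The Hessian of f at 0 is [[0, 0], [0, 0]] with rank 0, so corank 2. A Groebner basis of the Jacobian ideal J(f) in C{u,v} is {u^3 + 3*v^2/4, u^2*v - v^2/4, u*v^2, v^3}; counting standard monomials gives mu = 6. Corank 2; j^3 = -v^3 is a perfect cube, so E-series; the 4-jet and mu = 6 give E_6.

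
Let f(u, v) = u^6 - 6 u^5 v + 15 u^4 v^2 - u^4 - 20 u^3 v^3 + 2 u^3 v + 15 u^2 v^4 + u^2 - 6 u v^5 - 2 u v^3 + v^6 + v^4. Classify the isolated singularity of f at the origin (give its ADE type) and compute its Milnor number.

Type A_{3}, Milnor number mu = 3.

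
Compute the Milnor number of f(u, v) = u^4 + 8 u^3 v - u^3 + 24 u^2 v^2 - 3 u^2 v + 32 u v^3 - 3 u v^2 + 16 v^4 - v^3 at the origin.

6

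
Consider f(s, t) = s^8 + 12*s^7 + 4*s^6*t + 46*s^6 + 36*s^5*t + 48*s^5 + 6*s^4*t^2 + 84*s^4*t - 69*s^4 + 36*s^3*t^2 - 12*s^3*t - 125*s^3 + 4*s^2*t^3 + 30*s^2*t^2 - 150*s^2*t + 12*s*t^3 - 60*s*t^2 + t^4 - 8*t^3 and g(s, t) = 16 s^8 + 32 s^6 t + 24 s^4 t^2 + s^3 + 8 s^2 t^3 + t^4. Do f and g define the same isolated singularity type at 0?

The Hessian of f at 0 is [[0, 0], [0, 0]] with rank 0, so corank 2. A Groebner basis of the Jacobian ideal J(f) in C{s,t} is {s^3 - 75*s^2/4 - 15*s*t - 3*t^2, s^2*t + 50*s^2 + 40*s*t + 8*t^2, -2125*s^2/16 + s*t^2 - 425*s*t/4 - 85*t^2/4, 5625*s^2/16 + 1125*s*t/4 + t^3 + 225*t^2/4}; counting standard monomials gives mu = 6. Corank 2; j^3 = -(5*s + 2*t)^3 is a perfect cube, so E-series; the 4-jet and mu = 6 give E_6. The Hessian of g at 0 is [[0, 0], [0, 0]] with rank 0, so corank 2. A Groebner basis of the Jacobian ideal J(g) in C{s,t} is {t^3, s^2}; counting standard monomials gives mu = 6. Corank 2; j^3 = s^3 is a perfect cube, so E-series; the 4-jet and mu = 6 give E_6. Both have type E_6, hence right-equivalent.

Yes.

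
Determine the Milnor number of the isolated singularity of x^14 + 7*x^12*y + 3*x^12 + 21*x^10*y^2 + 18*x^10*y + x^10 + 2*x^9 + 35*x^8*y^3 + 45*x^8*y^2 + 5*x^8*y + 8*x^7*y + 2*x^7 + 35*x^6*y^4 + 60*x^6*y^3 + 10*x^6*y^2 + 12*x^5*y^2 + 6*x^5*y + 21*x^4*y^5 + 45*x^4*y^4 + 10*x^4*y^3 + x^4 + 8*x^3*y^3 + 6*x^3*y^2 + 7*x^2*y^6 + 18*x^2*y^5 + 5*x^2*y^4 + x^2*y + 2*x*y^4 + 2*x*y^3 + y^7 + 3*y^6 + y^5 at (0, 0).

The Hessian of f at 0 has rank 0. Corank 2; j^3 = x^2*y has shape L^2 M (L != M), so D-series; mu = 7 gives D_7.

7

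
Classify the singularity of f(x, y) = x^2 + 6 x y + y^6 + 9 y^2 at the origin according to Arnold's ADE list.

The Hessian of f at 0 has rank 1. Corank 1: A-series; mu = 5 gives A_5.

A_5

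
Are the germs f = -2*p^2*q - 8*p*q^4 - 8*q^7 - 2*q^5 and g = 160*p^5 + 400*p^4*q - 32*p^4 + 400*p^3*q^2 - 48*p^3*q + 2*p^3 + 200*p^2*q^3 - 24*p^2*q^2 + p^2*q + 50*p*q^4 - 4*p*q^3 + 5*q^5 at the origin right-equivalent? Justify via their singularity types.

The Hessian of f at 0 has rank 0. Corank 2; j^3 = -2*p^2*q has shape L^2 M (L != M), so D-series; mu = 6 gives D_6. The Hessian of g at 0 has rank 0. Corank 2; j^3 = p^2*(2*p + q) has shape L^2 M (L != M), so D-series; mu = 6 gives D_6. Both have type D_6, hence right-equivalent.

Yes.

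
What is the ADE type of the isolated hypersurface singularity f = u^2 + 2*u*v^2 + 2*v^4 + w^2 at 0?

A3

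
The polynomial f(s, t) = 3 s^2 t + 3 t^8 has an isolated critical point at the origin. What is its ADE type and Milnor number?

Type D_{9}, Milnor number mu = 9.

The Hessian of f at 0 is [[0, 0], [0, 0]] with rank 0, so corank 2. A Groebner basis of the Jacobian ideal J(f) in C{s,t} is {s^2/8 + t^7, s^3, s*t}; counting standard monomials gives mu = 9. Corank 2; j^3 = 3*s^2*t has shape L^2 M (L != M), so D-series; mu = 9 gives D_9.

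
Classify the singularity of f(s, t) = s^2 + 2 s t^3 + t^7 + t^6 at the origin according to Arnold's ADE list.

The Hessian of f at 0 is [[2, 0], [0, 0]] with rank 1, so corank 1. A Groebner basis of the Jacobian ideal J(f) in C{s,t} is {s + t^3, s^2}; counting standard monomials gives mu = 6. Corank 1: A-series; mu = 6 gives A_6.

A_{6}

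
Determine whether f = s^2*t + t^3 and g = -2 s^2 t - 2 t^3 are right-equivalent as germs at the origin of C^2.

The Hessian of f at 0 has rank 0. Corank 2; j^3 = t*(s^2 + t^2) splits into three distinct lines over C (the quadratic factor has nonzero discriminant), so D_4. The Hessian of g at 0 has rank 0. Corank 2; j^3 = -2*t*(s^2 + t^2) splits into three distinct lines over C (the quadratic factor has nonzero discriminant), so D_4. Both have type D_4, hence right-equivalent.

Yes.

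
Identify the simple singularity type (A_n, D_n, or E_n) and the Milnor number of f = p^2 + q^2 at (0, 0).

Type A_{1}, Milnor number mu = 1.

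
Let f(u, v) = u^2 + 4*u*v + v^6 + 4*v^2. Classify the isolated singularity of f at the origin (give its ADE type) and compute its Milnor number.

Type A_{5}, Milnor number mu = 5.

The Hessian of f at 0 has rank 1. Corank 1: A-series; mu = 5 gives A_5.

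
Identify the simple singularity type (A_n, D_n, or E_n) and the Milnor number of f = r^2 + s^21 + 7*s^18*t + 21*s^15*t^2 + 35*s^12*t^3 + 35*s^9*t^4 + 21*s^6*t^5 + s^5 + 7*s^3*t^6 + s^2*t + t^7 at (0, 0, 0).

The Hessian of f at 0 has rank 1. Corank 2; j^3 = s^2*t has shape L^2 M (L != M), so D-series; mu = 8 gives D_8.

Type D_8, Milnor number mu = 8.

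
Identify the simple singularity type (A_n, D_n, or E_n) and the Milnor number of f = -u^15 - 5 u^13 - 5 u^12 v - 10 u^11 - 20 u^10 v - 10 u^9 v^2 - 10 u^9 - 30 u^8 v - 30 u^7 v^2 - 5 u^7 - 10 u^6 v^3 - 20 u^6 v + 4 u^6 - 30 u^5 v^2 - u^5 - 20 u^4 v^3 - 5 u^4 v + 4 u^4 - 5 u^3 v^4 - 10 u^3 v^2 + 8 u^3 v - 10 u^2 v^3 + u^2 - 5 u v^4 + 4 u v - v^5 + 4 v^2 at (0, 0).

The Hessian of f at 0 is [[2, 4], [4, 8]] with rank 1, so corank 1. A Groebner basis of the Jacobian ideal J(f) in C{u,v} is {-u/16 + v^3 - v/8, u^2 - 4*v^2, u*v + 2*v^2}; counting standard monomials gives mu = 4. Corank 1: A-series; mu = 4 gives A_4.

Type A_4, Milnor number mu = 4.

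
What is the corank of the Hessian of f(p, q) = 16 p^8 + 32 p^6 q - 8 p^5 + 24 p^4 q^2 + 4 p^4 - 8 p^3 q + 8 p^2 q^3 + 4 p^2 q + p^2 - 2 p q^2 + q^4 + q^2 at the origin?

0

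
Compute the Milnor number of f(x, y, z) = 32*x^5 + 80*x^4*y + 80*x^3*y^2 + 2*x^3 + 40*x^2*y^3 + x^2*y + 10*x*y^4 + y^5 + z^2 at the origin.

The Hessian of f at 0 is [[0, 0, 0], [0, 0, 0], [0, 0, 2]] with rank 1, so corank 2. A Groebner basis of the Jacobian ideal J(f) in C{x,y,z} is {-x*y/10 + y^4, x*y^2, x^2 + x*y/2, z}; counting standard monomials gives mu = 6. Corank 2; j^3 = x^2*(2*x + y) has shape L^2 M (L != M), so D-series; mu = 6 gives D_6.

6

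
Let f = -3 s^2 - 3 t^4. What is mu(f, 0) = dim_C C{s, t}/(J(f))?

The Hessian of f at 0 is [[-6, 0], [0, 0]] with rank 1, so corank 1. A Groebner basis of the Jacobian ideal J(f) in C{s,t} is {t^3, s}; counting standard monomials gives mu = 3. Corank 1: A-series; mu = 3 gives A_3.

3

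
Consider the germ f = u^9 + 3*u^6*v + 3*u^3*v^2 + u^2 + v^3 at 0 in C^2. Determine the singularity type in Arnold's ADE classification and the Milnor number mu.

Type A_{2}, Milnor number mu = 2.

The Hessian of f at 0 has rank 1. Corank 1: A-series; mu = 2 gives A_2.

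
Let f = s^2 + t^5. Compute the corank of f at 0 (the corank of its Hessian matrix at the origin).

1

Hessian at 0 has rank 1.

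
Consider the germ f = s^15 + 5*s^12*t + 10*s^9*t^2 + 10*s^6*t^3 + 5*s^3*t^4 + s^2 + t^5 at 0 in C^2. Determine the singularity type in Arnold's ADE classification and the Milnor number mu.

The Hessian of f at 0 is [[2, 0], [0, 0]] with rank 1, so corank 1. A Groebner basis of the Jacobian ideal J(f) in C{s,t} is {t^4, s}; counting standard monomials gives mu = 4. Corank 1: A-series; mu = 4 gives A_4.

Type A4, Milnor number mu = 4.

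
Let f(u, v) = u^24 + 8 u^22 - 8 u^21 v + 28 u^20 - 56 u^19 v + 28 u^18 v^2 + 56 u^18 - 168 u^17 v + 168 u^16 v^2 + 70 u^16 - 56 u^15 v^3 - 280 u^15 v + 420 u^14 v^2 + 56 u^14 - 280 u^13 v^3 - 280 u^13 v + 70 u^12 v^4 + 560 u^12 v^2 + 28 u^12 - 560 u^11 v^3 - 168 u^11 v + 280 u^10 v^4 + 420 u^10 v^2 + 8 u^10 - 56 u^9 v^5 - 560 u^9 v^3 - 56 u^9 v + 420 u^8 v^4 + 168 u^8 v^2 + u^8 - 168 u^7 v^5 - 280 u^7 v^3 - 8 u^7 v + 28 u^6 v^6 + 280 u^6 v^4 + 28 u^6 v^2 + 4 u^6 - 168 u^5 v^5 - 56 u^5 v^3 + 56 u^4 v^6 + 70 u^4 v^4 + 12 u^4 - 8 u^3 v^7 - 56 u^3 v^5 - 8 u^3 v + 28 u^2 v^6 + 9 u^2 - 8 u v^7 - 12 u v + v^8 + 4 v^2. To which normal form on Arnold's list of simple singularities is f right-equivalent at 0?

A_7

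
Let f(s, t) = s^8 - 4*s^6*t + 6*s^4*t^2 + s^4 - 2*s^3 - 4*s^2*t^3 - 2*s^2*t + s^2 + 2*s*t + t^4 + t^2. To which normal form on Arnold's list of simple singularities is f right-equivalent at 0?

A_{3}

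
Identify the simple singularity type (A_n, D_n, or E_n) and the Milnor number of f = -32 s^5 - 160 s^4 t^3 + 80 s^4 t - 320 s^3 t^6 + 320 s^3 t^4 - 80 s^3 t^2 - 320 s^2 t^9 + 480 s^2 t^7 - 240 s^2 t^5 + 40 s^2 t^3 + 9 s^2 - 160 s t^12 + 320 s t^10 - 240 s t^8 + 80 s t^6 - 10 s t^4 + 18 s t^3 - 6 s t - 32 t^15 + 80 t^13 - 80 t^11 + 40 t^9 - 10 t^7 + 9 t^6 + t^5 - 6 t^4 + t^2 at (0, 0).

Type A_{4}, Milnor number mu = 4.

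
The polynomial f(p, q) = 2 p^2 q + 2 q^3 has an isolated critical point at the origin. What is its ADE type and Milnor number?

Type D4, Milnor number mu = 4.

The Hessian of f at 0 is [[0, 0], [0, 0]] with rank 0, so corank 2. A Groebner basis of the Jacobian ideal J(f) in C{p,q} is {q^3, p^2 + 3*q^2, p*q}; counting standard monomials gives mu = 4. Corank 2; j^3 = 2*q*(p^2 + q^2) splits into three distinct lines over C (the quadratic factor has nonzero discriminant), so D_4.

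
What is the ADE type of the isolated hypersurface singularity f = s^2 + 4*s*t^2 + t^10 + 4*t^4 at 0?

A_9

The Hessian of f at 0 is [[2, 0], [0, 0]] with rank 1, so corank 1. A Groebner basis of the Jacobian ideal J(f) in C{s,t} is {s^5, s^4*t, s/2 + t^2}; counting standard monomials gives mu = 9. Corank 1: A-series; mu = 9 gives A_9.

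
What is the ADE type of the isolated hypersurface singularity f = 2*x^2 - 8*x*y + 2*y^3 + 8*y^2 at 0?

A2

The Hessian of f at 0 is [[4, -8], [-8, 16]] with rank 1, so corank 1. A Groebner basis of the Jacobian ideal J(f) in C{x,y} is {y^2, x - 2*y}; counting standard monomials gives mu = 2. Corank 1: A-series; mu = 2 gives A_2.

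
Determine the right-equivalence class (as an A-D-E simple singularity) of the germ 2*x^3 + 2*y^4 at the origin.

The Hessian of f at 0 is [[0, 0], [0, 0]] with rank 0, so corank 2. A Groebner basis of the Jacobian ideal J(f) in C{x,y} is {y^3, x^2}; counting standard monomials gives mu = 6. Corank 2; j^3 = 2*x^3 is a perfect cube, so E-series; the 4-jet and mu = 6 give E_6.

E_{6}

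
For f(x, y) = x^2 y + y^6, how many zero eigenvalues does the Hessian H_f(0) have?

2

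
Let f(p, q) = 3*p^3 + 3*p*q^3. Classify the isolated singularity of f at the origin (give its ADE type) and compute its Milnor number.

Type E_{7}, Milnor number mu = 7.

The Hessian of f at 0 has rank 0. Corank 2; j^3 = 3*p^3 is a perfect cube, so E-series; the 4-jet and mu = 7 give E_7.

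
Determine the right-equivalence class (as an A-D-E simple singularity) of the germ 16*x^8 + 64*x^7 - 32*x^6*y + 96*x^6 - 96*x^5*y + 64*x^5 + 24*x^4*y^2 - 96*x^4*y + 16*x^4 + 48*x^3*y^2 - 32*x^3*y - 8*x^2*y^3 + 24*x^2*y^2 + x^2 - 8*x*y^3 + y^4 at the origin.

A3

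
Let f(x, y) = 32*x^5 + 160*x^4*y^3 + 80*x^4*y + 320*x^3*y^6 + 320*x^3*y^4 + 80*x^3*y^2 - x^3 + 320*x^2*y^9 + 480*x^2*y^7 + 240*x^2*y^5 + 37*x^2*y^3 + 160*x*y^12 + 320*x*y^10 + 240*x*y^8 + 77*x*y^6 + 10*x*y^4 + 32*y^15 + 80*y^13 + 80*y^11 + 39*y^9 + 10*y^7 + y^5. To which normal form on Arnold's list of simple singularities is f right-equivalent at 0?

E8

The Hessian of f at 0 has rank 0. Corank 2; j^3 = -x^3 is a perfect cube, so E-series; the 5-jet and mu = 8 give E_8.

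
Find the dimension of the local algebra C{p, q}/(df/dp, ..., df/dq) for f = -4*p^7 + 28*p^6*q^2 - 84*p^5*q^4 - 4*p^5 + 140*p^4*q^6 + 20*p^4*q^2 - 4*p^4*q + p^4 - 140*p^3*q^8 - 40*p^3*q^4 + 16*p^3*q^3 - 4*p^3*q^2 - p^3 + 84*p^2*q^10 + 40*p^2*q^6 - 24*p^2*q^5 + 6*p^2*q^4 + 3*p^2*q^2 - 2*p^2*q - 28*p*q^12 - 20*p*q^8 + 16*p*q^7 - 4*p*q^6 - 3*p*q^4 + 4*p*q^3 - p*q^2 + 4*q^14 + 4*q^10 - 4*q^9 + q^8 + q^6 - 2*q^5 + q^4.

5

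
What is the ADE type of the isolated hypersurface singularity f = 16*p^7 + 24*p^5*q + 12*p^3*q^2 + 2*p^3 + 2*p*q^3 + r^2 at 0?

E_{7}

The Hessian of f at 0 is [[0, 0, 0], [0, 0, 0], [0, 0, 2]] with rank 1, so corank 2. A Groebner basis of the Jacobian ideal J(f) in C{p,q,r} is {p^3, p*q^2, 3*p^2 + q^3, r}; counting standard monomials gives mu = 7. Corank 2; j^3 = 2*p^3 is a perfect cube, so E-series; the 4-jet and mu = 7 give E_7.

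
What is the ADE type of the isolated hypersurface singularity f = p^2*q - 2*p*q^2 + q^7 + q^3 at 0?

The Hessian of f at 0 has rank 0. Corank 2; j^3 = q*(p - q)^2 has shape L^2 M (L != M), so D-series; mu = 8 gives D_8.

D_{8}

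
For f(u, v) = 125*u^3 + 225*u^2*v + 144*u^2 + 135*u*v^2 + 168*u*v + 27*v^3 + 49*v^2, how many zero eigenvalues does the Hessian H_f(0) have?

The Hessian at 0 is [[288, 168], [168, 98]] of rank 1; hence corank 1.

1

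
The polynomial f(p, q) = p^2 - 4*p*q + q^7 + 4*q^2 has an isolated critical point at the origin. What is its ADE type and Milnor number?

The Hessian of f at 0 has rank 1. Corank 1: A-series; mu = 6 gives A_6.

Type A_{6}, Milnor number mu = 6.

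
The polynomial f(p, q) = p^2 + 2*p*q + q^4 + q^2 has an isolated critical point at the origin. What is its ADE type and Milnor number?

Type A3, Milnor number mu = 3.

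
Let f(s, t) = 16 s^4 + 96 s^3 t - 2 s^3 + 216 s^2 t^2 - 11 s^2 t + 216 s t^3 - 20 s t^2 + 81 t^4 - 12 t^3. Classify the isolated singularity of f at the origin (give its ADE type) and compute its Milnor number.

Type D5, Milnor number mu = 5.

The Hessian of f at 0 is [[0, 0], [0, 0]] with rank 0, so corank 2. A Groebner basis of the Jacobian ideal J(f) in C{s,t} is {s*t^2 - s*t/4 - t^2/2, s*t/8 + t^3 + t^2/4, s^2 + 7*s*t/2 + 3*t^2}; counting standard monomials gives mu = 5. Corank 2; j^3 = -(s + 2*t)^2*(2*s + 3*t) has shape L^2 M (L != M), so D-series; mu = 5 gives D_5.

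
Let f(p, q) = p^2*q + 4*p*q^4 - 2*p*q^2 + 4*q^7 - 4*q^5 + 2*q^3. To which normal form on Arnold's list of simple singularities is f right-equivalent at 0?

D4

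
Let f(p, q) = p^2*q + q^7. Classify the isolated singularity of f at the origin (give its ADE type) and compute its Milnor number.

The Hessian of f at 0 is [[0, 0], [0, 0]] with rank 0, so corank 2. A Groebner basis of the Jacobian ideal J(f) in C{p,q} is {p^2/7 + q^6, p^3, p*q}; counting standard monomials gives mu = 8. Corank 2; j^3 = p^2*q has shape L^2 M (L != M), so D-series; mu = 8 gives D_8.

Type D_8, Milnor number mu = 8.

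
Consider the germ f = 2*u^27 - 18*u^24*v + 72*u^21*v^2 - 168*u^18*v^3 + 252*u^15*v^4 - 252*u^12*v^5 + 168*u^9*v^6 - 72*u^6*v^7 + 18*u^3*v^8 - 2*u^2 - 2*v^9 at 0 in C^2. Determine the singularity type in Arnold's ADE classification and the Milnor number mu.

Type A8, Milnor number mu = 8.

The Hessian of f at 0 is [[-4, 0], [0, 0]] with rank 1, so corank 1. A Groebner basis of the Jacobian ideal J(f) in C{u,v} is {v^8, u}; counting standard monomials gives mu = 8. Corank 1: A-series; mu = 8 gives A_8.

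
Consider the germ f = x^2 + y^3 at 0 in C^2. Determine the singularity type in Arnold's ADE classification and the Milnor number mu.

Type A_2, Milnor number mu = 2.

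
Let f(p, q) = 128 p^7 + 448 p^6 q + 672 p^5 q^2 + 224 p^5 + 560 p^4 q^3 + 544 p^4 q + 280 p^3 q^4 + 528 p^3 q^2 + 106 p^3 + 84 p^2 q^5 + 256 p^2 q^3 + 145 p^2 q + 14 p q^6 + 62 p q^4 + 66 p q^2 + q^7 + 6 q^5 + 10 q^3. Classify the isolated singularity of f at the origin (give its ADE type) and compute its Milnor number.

The Hessian of f at 0 has rank 0. Corank 2; j^3 = (2*p + q)*(53*p^2 + 46*p*q + 10*q^2) splits into three distinct lines over C (the quadratic factor has nonzero discriminant), so D_4.

Type D_{4}, Milnor number mu = 4.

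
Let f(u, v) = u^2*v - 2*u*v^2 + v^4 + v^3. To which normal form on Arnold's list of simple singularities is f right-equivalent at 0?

The Hessian of f at 0 is [[0, 0], [0, 0]] with rank 0, so corank 2. A Groebner basis of the Jacobian ideal J(f) in C{u,v} is {u^3 + u^2/4 - v^2/4, u^2/4 + v^3 - v^2/4, u*v - v^2}; counting standard monomials gives mu = 5. Corank 2; j^3 = v*(u - v)^2 has shape L^2 M (L != M), so D-series; mu = 5 gives D_5.

D5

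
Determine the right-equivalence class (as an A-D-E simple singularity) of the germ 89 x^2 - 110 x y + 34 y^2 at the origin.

A1

The Hessian of f at 0 has rank 2. Corank 0: nondegenerate Morse point, so A_1.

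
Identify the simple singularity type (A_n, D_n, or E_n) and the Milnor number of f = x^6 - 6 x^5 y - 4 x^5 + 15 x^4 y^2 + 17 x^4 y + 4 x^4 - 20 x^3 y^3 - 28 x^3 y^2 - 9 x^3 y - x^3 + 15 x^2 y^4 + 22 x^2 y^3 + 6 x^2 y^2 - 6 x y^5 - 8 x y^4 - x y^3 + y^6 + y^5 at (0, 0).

Type E7, Milnor number mu = 7.

The Hessian of f at 0 has rank 0. Corank 2; j^3 = -x^3 is a perfect cube, so E-series; the 4-jet and mu = 7 give E_7.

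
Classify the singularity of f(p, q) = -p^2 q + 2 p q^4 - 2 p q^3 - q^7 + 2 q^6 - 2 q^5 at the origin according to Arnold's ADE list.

D6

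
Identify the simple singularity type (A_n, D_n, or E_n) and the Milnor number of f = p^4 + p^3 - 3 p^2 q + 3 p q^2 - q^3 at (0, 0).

The Hessian of f at 0 is [[0, 0], [0, 0]] with rank 0, so corank 2. A Groebner basis of the Jacobian ideal J(f) in C{p,q} is {q^4, p*q^2 - 2*q^3/3, p^2 - 2*p*q + q^2}; counting standard monomials gives mu = 6. Corank 2; j^3 = (p - q)^3 is a perfect cube, so E-series; the 4-jet and mu = 6 give E_6.

Type E_6, Milnor number mu = 6.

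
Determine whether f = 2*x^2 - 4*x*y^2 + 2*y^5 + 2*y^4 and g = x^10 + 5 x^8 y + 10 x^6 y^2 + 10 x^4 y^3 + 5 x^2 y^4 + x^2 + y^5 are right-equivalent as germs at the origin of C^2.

The Hessian of f at 0 has rank 1. Corank 1: A-series; mu = 4 gives A_4. The Hessian of g at 0 has rank 1. Corank 1: A-series; mu = 4 gives A_4. Both have type A_4, hence right-equivalent.

Yes.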